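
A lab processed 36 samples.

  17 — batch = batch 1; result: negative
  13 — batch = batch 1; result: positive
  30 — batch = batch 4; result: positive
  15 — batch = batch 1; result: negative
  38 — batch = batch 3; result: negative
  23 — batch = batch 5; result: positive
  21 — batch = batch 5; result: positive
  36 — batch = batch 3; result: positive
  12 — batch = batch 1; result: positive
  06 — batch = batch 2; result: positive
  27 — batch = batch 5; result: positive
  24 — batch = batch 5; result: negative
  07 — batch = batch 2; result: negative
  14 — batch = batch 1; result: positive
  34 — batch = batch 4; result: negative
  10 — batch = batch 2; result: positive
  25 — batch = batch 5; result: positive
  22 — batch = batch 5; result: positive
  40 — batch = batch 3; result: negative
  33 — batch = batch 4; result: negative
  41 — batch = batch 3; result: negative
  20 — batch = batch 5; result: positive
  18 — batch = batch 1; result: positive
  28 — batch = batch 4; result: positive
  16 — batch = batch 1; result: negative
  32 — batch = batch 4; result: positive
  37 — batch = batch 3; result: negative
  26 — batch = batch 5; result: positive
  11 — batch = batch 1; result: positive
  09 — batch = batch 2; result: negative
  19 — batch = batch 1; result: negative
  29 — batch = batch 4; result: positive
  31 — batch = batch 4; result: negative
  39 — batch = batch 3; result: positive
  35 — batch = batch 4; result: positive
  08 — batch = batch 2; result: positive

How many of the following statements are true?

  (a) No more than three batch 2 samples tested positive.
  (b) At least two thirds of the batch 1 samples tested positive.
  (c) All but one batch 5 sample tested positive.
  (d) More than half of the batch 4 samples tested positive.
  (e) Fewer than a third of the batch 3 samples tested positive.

(a) batch 2: |A| = 5, |A ∩ B| = 3; needs |A ∩ B| ≤ 3 — true.
(b) batch 1: |A| = 9, |A ∩ B| = 5; needs |A ∩ B| / |A| ≥ 2/3 — false.
(c) batch 5: |A| = 8, |A ∩ B| = 7; needs |A ∖ B| = 1 — true.
(d) batch 4: |A| = 8, |A ∩ B| = 5; needs |A ∩ B| > |A ∖ B| — true.
(e) batch 3: |A| = 6, |A ∩ B| = 2; needs |A ∩ B| / |A| < 1/3 — false.

3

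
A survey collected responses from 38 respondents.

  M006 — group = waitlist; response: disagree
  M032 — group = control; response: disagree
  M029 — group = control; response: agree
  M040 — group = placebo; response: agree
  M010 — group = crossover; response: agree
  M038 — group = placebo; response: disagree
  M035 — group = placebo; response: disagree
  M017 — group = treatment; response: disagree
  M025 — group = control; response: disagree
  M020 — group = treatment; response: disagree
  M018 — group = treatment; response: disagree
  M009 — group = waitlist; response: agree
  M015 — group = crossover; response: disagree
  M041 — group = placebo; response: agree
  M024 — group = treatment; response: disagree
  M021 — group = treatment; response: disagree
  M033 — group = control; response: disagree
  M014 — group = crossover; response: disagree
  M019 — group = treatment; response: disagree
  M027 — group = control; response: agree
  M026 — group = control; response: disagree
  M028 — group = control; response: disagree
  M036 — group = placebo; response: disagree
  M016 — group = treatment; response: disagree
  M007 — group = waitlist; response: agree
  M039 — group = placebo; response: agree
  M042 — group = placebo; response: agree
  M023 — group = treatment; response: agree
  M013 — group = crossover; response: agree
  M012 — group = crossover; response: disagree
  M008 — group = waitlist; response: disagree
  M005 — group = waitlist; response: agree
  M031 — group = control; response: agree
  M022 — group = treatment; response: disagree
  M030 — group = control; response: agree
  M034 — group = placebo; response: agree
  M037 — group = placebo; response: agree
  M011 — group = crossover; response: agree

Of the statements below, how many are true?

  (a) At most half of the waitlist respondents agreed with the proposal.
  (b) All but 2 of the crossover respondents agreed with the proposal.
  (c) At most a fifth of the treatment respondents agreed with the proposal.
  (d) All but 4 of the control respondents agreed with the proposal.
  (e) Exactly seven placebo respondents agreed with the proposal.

1

(a) waitlist: |A| = 5, |A ∩ B| = 3; needs |A ∩ B| ≤ |A ∖ B| — false.
(b) crossover: |A| = 6, |A ∩ B| = 3; needs |A ∖ B| = 2 — false.
(c) treatment: |A| = 9, |A ∩ B| = 1; needs |A ∩ B| / |A| ≤ 1/5 — true.
(d) control: |A| = 9, |A ∩ B| = 4; needs |A ∖ B| = 4 — false.
(e) placebo: |A| = 9, |A ∩ B| = 6; needs |A ∩ B| = 7 — false.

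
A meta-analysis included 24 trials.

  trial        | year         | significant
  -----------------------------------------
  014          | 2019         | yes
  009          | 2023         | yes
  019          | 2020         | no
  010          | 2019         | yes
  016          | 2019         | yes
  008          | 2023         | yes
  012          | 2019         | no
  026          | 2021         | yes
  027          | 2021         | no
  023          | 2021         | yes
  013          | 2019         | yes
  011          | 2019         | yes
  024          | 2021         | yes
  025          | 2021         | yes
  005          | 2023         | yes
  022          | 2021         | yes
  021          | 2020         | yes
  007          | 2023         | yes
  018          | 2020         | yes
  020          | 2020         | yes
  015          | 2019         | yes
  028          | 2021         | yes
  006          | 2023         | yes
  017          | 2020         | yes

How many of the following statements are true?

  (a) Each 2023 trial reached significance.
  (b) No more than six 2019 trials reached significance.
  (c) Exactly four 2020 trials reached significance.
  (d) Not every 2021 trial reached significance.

4

(a) 2023: |A| = 5, |A ∩ B| = 5; needs A ⊆ B, i.e. every element of A is in B (|A ∖ B| = 0) — true.
(b) 2019: |A| = 7, |A ∩ B| = 6; needs |A ∩ B| ≤ 6 — true.
(c) 2020: |A| = 5, |A ∩ B| = 4; needs |A ∩ B| = 4 — true.
(d) 2021: |A| = 7, |A ∩ B| = 6; needs A ⊄ B (|A ∖ B| ≥ 1) — true.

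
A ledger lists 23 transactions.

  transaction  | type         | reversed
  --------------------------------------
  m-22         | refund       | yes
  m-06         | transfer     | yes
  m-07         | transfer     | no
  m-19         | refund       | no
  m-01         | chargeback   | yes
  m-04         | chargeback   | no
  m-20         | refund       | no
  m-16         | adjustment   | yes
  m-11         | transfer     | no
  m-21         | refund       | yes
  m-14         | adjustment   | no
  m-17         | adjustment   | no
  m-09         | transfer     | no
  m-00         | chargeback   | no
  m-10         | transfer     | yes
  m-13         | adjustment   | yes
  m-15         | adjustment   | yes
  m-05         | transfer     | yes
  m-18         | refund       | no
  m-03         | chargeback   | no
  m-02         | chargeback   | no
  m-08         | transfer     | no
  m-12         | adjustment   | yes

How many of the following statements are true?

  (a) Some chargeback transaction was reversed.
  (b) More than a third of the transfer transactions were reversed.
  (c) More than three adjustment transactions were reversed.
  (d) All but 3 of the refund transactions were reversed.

(a) chargeback: |A| = 5, |A ∩ B| = 1; needs A ∩ B ≠ ∅ (|A ∩ B| ≥ 1) — true.
(b) transfer: |A| = 7, |A ∩ B| = 3; needs |A ∩ B| / |A| > 1/3 — true.
(c) adjustment: |A| = 6, |A ∩ B| = 4; needs |A ∩ B| > 3 — true.
(d) refund: |A| = 5, |A ∩ B| = 2; needs |A ∖ B| = 3 — true.

4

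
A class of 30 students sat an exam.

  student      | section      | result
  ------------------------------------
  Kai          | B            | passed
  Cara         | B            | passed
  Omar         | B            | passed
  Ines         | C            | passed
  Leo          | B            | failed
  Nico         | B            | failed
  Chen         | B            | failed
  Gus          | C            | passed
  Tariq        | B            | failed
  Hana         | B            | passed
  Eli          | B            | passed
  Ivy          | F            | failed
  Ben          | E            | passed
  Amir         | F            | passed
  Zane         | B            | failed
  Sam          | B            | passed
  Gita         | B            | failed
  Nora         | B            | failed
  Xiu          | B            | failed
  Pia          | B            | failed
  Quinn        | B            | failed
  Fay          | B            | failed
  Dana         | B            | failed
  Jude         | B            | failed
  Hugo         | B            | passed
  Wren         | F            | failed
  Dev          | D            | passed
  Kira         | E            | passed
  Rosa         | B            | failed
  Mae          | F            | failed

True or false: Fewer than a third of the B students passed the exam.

'Fewer than a third of the B students passed the exam' holds iff |A ∩ B| / |A| < 1/3.
|A| = 21, |A ∩ B| = 7, |A ∖ B| = 14.
|A ∩ B|/|A| = 7/21, so the statement is false.

False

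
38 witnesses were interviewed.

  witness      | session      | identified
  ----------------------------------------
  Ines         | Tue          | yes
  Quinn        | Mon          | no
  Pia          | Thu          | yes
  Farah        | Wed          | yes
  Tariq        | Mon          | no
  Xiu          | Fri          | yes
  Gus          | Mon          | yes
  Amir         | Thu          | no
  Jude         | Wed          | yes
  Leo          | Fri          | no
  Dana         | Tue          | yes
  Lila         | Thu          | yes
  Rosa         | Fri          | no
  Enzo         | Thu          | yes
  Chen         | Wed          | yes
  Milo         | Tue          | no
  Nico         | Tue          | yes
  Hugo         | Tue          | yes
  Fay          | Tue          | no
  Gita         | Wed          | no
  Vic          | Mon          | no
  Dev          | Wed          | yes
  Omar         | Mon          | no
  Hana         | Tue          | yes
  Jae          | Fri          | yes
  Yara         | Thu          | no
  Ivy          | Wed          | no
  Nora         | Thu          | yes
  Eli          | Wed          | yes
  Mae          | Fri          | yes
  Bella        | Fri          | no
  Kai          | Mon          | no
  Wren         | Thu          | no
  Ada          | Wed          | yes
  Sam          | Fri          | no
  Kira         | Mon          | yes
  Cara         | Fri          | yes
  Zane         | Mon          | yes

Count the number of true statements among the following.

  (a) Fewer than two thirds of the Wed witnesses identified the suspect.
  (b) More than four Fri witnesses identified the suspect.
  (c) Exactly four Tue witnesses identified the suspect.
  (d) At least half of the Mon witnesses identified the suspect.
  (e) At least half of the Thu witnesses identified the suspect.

(a) Wed: |A| = 8, |A ∩ B| = 6; needs |A ∩ B| / |A| < 2/3 — false.
(b) Fri: |A| = 8, |A ∩ B| = 4; needs |A ∩ B| > 4 — false.
(c) Tue: |A| = 7, |A ∩ B| = 5; needs |A ∩ B| = 4 — false.
(d) Mon: |A| = 8, |A ∩ B| = 3; needs |A ∩ B| ≥ |A ∖ B| — false.
(e) Thu: |A| = 7, |A ∩ B| = 4; needs |A ∩ B| ≥ |A ∖ B| — true.

1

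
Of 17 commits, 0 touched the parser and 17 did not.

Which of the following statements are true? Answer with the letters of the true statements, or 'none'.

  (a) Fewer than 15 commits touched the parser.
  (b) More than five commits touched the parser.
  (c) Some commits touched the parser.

|A| = 17, |A ∩ B| = 0, |A ∖ B| = 17.
(a) |A ∩ B| < 15: holds.
(b) |A ∩ B| > 5: fails.
(c) A ∩ B ≠ ∅ (|A ∩ B| ≥ 1): fails.

(a)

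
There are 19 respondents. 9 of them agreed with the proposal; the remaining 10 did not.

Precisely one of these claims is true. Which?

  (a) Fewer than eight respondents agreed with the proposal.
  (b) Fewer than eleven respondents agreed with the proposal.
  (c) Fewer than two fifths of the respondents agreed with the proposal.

(b)

|A| = 19, |A ∩ B| = 9, |A ∖ B| = 10.
(a) requires |A ∩ B| < 8: false.
(b) requires |A ∩ B| < 11: true.
(c) requires |A ∩ B| / |A| < 2/5: false.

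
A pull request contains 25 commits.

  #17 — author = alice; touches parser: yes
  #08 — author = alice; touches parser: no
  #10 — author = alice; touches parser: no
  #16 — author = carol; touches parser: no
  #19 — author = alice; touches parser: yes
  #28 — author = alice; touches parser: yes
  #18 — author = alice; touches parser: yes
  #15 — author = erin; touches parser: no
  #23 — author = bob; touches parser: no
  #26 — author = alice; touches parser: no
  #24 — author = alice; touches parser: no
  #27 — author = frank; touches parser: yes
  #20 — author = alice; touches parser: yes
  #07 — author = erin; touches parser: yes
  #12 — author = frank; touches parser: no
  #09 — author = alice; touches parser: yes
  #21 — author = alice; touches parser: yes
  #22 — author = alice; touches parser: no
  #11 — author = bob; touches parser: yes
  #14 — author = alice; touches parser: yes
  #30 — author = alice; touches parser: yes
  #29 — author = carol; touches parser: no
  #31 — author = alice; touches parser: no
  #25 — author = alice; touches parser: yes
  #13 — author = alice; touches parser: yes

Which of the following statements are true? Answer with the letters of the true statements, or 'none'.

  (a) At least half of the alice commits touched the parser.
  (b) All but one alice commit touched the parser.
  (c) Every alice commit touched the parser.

(a)

|A| = 17, |A ∩ B| = 11, |A ∖ B| = 6.
(a) |A ∩ B| ≥ |A ∖ B|: holds.
(b) |A ∖ B| = 1: fails.
(c) A ⊆ B, i.e. every element of A is in B (|A ∖ B| = 0): fails.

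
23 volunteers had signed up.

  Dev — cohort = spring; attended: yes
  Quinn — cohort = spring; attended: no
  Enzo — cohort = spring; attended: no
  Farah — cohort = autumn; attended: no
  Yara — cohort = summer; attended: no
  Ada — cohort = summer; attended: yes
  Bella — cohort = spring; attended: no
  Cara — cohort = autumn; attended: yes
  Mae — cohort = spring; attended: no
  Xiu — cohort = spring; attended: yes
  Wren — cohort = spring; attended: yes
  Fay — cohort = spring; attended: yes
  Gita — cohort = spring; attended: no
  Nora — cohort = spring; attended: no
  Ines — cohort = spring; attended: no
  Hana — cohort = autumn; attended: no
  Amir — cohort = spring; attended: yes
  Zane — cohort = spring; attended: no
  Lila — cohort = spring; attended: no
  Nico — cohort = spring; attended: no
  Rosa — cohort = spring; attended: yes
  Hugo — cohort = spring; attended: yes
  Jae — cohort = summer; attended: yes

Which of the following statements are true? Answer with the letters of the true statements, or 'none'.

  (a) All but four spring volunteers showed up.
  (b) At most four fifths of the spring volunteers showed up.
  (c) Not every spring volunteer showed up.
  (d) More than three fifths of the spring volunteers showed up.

(b), (c)

|A| = 17, |A ∩ B| = 7, |A ∖ B| = 10.
(a) |A ∖ B| = 4: fails.
(b) |A ∩ B| / |A| ≤ 4/5: holds.
(c) A ⊄ B (|A ∖ B| ≥ 1): holds.
(d) |A ∩ B| / |A| > 3/5: fails.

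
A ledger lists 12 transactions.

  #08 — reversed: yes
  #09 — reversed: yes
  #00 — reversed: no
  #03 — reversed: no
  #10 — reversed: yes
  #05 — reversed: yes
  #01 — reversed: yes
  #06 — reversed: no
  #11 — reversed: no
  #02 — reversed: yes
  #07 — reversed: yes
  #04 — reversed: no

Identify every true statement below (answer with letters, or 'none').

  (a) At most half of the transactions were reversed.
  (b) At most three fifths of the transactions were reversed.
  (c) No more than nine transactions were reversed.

(b), (c)

|A| = 12, |A ∩ B| = 7, |A ∖ B| = 5.
(a) |A ∩ B| ≤ |A ∖ B|: fails.
(b) |A ∩ B| / |A| ≤ 3/5: holds.
(c) |A ∩ B| ≤ 9: holds.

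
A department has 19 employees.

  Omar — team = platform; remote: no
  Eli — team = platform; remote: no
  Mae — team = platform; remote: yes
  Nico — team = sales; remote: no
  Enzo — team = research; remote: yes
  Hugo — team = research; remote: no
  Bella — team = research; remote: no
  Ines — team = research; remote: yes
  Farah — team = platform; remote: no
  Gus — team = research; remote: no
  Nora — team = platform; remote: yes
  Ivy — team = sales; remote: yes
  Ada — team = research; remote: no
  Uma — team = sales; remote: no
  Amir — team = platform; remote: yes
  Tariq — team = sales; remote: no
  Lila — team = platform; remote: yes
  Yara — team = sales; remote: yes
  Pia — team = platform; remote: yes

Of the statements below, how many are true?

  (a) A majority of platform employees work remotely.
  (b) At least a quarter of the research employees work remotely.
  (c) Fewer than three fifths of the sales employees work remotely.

3

(a) platform: |A| = 8, |A ∩ B| = 5; needs |A ∩ B| > |A ∖ B| — true.
(b) research: |A| = 6, |A ∩ B| = 2; needs |A ∩ B| / |A| ≥ 1/4 — true.
(c) sales: |A| = 5, |A ∩ B| = 2; needs |A ∩ B| / |A| < 3/5 — true.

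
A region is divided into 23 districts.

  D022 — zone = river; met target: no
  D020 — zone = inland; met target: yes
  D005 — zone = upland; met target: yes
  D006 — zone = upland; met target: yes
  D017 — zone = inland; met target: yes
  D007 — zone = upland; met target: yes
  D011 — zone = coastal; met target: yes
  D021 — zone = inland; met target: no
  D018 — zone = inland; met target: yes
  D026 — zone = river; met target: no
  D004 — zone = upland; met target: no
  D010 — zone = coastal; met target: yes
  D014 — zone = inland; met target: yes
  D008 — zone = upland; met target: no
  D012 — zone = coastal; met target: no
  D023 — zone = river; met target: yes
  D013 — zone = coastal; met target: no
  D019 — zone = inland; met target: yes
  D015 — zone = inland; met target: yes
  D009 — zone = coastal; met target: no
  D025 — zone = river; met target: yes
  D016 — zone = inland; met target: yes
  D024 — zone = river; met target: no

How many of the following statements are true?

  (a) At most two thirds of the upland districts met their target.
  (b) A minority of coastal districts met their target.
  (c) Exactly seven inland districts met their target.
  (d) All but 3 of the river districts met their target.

(a) upland: |A| = 5, |A ∩ B| = 3; needs |A ∩ B| / |A| ≤ 2/3 — true.
(b) coastal: |A| = 5, |A ∩ B| = 2; needs |A ∩ B| < |A ∖ B| — true.
(c) inland: |A| = 8, |A ∩ B| = 7; needs |A ∩ B| = 7 — true.
(d) river: |A| = 5, |A ∩ B| = 2; needs |A ∖ B| = 3 — true.

4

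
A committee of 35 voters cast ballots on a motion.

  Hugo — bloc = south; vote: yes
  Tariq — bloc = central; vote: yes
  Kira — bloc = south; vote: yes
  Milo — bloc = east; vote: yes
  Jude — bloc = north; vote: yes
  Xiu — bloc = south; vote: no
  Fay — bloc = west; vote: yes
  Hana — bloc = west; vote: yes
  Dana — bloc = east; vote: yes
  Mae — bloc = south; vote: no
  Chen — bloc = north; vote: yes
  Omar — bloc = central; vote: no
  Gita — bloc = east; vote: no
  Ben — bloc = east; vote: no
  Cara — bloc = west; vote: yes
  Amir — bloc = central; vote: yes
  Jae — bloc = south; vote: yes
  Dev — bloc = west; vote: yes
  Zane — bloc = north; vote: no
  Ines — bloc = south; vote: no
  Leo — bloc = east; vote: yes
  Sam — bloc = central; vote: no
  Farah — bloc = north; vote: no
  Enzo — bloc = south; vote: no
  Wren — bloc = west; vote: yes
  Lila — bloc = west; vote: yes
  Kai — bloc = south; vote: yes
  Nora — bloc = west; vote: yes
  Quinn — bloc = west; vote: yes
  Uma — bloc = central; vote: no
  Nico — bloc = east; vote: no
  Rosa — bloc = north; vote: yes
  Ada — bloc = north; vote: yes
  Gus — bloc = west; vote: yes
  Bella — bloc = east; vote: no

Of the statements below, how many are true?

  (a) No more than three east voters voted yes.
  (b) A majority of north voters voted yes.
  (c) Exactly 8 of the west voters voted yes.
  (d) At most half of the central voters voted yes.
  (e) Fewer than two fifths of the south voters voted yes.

(a) east: |A| = 7, |A ∩ B| = 3; needs |A ∩ B| ≤ 3 — true.
(b) north: |A| = 6, |A ∩ B| = 4; needs |A ∩ B| > |A ∖ B| — true.
(c) west: |A| = 9, |A ∩ B| = 9; needs |A ∩ B| = 8 — false.
(d) central: |A| = 5, |A ∩ B| = 2; needs |A ∩ B| ≤ |A ∖ B| — true.
(e) south: |A| = 8, |A ∩ B| = 4; needs |A ∩ B| / |A| < 2/5 — false.

3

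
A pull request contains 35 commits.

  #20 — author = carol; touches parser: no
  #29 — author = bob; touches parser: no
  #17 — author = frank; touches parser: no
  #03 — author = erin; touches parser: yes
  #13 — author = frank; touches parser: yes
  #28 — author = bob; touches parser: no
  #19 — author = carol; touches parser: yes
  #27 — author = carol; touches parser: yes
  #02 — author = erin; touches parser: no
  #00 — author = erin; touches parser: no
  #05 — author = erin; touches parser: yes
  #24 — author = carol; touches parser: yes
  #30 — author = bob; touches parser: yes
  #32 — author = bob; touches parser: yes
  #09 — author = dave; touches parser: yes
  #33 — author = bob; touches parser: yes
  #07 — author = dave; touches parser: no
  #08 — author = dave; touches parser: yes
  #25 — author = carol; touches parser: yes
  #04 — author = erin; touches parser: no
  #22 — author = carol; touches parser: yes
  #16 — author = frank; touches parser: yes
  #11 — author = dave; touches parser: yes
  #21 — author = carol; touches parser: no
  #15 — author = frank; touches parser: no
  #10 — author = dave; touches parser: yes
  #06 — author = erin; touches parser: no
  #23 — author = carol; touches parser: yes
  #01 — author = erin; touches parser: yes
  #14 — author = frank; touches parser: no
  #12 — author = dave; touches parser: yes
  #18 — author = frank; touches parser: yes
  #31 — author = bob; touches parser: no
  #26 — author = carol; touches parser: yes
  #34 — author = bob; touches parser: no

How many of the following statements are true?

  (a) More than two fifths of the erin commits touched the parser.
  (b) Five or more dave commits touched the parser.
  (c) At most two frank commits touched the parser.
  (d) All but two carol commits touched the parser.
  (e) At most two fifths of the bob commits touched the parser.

3

(a) erin: |A| = 7, |A ∩ B| = 3; needs |A ∩ B| / |A| > 2/5 — true.
(b) dave: |A| = 6, |A ∩ B| = 5; needs |A ∩ B| ≥ 5 — true.
(c) frank: |A| = 6, |A ∩ B| = 3; needs |A ∩ B| ≤ 2 — false.
(d) carol: |A| = 9, |A ∩ B| = 7; needs |A ∖ B| = 2 — true.
(e) bob: |A| = 7, |A ∩ B| = 3; needs |A ∩ B| / |A| ≤ 2/5 — false.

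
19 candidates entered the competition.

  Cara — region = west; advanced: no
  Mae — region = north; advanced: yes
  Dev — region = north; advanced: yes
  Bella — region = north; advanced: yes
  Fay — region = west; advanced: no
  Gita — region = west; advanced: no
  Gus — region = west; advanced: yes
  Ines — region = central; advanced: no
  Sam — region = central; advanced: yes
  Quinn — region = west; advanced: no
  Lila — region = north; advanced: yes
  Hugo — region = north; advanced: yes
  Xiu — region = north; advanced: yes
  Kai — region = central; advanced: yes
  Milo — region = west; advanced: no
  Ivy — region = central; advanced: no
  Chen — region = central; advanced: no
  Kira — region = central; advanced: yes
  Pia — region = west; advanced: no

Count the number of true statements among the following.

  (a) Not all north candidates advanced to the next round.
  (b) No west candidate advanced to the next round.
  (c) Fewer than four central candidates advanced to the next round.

(a) north: |A| = 6, |A ∩ B| = 6; needs A ⊄ B (|A ∖ B| ≥ 1) — false.
(b) west: |A| = 7, |A ∩ B| = 1; needs A ∩ B = ∅ (|A ∩ B| = 0) — false.
(c) central: |A| = 6, |A ∩ B| = 3; needs |A ∩ B| < 4 — true.

1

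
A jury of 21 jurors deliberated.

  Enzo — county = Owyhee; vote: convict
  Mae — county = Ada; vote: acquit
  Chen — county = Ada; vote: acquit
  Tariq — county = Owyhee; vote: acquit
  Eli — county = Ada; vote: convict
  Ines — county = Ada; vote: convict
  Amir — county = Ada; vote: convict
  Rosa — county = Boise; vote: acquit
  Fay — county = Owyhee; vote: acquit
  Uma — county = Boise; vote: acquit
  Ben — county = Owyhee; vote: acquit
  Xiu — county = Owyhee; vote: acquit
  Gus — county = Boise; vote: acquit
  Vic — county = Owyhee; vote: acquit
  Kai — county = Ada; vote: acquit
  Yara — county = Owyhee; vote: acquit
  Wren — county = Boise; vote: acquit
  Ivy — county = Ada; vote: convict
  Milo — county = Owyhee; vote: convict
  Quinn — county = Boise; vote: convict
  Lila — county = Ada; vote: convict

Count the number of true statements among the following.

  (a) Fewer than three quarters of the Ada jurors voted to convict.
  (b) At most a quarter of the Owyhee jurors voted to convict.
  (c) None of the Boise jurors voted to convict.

2

(a) Ada: |A| = 8, |A ∩ B| = 5; needs |A ∩ B| / |A| < 3/4 — true.
(b) Owyhee: |A| = 8, |A ∩ B| = 2; needs |A ∩ B| / |A| ≤ 1/4 — true.
(c) Boise: |A| = 5, |A ∩ B| = 1; needs A ∩ B = ∅ (|A ∩ B| = 0) — false.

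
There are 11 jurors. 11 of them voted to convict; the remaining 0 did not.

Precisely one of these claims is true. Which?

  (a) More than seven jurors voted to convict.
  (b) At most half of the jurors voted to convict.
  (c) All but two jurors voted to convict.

|A| = 11, |A ∩ B| = 11, |A ∖ B| = 0.
(a) requires |A ∩ B| > 7: true.
(b) requires |A ∩ B| ≤ |A ∖ B|: false.
(c) requires |A ∖ B| = 2: false.

(a)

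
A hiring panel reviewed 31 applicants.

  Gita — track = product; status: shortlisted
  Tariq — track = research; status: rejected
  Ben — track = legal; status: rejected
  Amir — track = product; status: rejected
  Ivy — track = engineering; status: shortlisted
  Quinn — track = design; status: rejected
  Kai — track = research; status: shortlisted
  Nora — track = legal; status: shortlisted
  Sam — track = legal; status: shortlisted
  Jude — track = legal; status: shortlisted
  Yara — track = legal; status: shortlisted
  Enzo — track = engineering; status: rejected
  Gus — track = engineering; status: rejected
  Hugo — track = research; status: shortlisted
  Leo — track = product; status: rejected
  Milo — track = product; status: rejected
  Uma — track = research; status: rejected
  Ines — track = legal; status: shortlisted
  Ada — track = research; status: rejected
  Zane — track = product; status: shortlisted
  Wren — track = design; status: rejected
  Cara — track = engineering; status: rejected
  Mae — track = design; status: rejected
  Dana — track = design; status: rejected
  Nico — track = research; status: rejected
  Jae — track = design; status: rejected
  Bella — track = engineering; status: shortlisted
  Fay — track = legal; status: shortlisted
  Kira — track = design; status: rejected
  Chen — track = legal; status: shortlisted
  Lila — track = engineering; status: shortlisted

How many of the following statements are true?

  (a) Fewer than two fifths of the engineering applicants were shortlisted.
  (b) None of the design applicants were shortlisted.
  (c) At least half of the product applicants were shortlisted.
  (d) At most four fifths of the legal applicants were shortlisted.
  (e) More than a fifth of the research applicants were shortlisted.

2

(a) engineering: |A| = 6, |A ∩ B| = 3; needs |A ∩ B| / |A| < 2/5 — false.
(b) design: |A| = 6, |A ∩ B| = 0; needs A ∩ B = ∅ (|A ∩ B| = 0) — true.
(c) product: |A| = 5, |A ∩ B| = 2; needs |A ∩ B| ≥ |A ∖ B| — false.
(d) legal: |A| = 8, |A ∩ B| = 7; needs |A ∩ B| / |A| ≤ 4/5 — false.
(e) research: |A| = 6, |A ∩ B| = 2; needs |A ∩ B| / |A| > 1/5 — true.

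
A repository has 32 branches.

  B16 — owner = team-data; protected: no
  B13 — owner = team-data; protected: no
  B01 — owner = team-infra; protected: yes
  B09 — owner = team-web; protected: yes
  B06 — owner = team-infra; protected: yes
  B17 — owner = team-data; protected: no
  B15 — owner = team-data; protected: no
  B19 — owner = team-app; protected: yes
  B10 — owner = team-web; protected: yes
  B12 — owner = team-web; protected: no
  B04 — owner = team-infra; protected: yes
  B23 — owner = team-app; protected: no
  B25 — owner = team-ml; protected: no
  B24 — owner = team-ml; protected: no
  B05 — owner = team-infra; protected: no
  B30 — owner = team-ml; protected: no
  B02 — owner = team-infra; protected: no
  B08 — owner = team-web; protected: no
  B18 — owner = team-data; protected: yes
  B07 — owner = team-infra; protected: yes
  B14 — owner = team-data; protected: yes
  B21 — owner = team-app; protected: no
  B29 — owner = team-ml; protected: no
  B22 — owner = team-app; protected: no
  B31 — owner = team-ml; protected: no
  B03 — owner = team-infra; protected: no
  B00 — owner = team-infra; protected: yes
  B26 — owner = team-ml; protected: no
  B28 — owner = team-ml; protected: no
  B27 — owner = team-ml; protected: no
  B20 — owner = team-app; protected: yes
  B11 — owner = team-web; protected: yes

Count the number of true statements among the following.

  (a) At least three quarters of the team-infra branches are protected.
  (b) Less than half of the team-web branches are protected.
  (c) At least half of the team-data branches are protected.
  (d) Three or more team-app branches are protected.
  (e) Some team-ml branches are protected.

0

(a) team-infra: |A| = 8, |A ∩ B| = 5; needs |A ∩ B| / |A| ≥ 3/4 — false.
(b) team-web: |A| = 5, |A ∩ B| = 3; needs |A ∩ B| < |A ∖ B| — false.
(c) team-data: |A| = 6, |A ∩ B| = 2; needs |A ∩ B| ≥ |A ∖ B| — false.
(d) team-app: |A| = 5, |A ∩ B| = 2; needs |A ∩ B| ≥ 3 — false.
(e) team-ml: |A| = 8, |A ∩ B| = 0; needs A ∩ B ≠ ∅ (|A ∩ B| ≥ 1) — false.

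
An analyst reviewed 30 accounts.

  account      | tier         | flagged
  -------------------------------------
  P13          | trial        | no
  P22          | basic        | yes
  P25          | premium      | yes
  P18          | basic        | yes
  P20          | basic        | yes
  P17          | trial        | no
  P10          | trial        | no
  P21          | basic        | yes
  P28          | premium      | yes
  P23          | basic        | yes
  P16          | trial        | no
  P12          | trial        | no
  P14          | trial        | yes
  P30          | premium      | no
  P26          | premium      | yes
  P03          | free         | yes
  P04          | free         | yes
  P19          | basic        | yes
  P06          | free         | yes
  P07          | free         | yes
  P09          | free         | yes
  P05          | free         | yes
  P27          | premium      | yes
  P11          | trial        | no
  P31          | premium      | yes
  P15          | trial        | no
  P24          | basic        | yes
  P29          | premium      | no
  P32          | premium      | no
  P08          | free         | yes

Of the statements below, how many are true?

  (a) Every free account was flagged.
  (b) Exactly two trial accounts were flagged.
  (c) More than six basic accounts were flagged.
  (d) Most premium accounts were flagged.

3

(a) free: |A| = 7, |A ∩ B| = 7; needs A ⊆ B, i.e. every element of A is in B (|A ∖ B| = 0) — true.
(b) trial: |A| = 8, |A ∩ B| = 1; needs |A ∩ B| = 2 — false.
(c) basic: |A| = 7, |A ∩ B| = 7; needs |A ∩ B| > 6 — true.
(d) premium: |A| = 8, |A ∩ B| = 5; needs |A ∩ B| > |A ∖ B| — true.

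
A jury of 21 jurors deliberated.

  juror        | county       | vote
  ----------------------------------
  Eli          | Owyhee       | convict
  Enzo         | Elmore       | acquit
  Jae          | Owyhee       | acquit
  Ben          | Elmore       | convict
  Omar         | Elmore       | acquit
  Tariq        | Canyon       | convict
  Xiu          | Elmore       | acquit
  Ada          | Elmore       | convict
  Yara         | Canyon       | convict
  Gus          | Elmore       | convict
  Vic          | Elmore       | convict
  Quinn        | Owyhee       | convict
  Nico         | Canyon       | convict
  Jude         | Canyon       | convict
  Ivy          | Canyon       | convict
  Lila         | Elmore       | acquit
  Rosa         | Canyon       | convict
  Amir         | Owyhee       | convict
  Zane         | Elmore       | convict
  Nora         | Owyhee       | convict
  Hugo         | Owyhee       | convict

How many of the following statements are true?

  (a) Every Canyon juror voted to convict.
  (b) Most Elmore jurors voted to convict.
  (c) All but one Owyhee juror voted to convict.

3

(a) Canyon: |A| = 6, |A ∩ B| = 6; needs A ⊆ B, i.e. every element of A is in B (|A ∖ B| = 0) — true.
(b) Elmore: |A| = 9, |A ∩ B| = 5; needs |A ∩ B| > |A ∖ B| — true.
(c) Owyhee: |A| = 6, |A ∩ B| = 5; needs |A ∖ B| = 1 — true.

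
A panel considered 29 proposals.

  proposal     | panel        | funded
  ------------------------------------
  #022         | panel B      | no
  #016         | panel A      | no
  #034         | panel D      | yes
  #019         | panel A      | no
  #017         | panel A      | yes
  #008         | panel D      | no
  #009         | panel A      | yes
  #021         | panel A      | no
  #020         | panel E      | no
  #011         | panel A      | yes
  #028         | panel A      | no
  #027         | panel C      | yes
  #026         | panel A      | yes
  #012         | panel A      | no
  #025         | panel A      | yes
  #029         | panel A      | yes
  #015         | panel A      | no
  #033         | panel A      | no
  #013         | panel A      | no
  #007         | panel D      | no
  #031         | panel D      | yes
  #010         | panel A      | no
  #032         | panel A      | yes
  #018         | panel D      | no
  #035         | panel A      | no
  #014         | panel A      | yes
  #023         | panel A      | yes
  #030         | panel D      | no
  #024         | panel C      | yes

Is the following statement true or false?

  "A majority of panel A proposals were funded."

False

Truth condition: |A ∩ B| > |A ∖ B|.
|A| = 19, |A ∩ B| = 9, |A ∖ B| = 10.
9 < 10, so the statement is false.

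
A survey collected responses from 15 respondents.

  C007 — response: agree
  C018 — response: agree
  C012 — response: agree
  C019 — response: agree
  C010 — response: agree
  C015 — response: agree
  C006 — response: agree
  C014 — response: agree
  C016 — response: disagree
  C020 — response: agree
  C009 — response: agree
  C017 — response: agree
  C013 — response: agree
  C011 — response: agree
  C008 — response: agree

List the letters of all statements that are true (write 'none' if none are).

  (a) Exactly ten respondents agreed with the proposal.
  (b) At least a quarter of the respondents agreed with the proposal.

(b)

|A| = 15, |A ∩ B| = 14, |A ∖ B| = 1.
(a) |A ∩ B| = 10: fails.
(b) |A ∩ B| / |A| ≥ 1/4: holds.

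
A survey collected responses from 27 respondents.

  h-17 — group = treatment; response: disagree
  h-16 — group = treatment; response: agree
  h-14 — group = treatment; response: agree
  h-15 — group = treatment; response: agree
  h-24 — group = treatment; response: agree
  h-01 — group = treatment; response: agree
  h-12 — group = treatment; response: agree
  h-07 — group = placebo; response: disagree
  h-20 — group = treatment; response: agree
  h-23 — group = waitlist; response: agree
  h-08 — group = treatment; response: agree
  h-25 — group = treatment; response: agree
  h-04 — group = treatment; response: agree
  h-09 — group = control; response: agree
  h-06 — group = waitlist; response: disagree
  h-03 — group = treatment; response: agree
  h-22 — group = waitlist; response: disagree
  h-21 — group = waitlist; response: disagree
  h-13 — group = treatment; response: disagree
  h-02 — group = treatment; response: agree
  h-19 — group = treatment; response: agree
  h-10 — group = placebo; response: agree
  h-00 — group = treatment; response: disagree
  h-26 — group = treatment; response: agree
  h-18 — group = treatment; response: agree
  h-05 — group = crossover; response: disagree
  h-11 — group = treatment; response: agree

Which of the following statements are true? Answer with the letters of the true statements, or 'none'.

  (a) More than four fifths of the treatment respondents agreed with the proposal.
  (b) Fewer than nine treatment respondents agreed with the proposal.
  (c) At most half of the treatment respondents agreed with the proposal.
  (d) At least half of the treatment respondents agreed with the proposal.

(a), (d)

|A| = 19, |A ∩ B| = 16, |A ∖ B| = 3.
(a) |A ∩ B| / |A| > 4/5: holds.
(b) |A ∩ B| < 9: fails.
(c) |A ∩ B| ≤ |A ∖ B|: fails.
(d) |A ∩ B| ≥ |A ∖ B|: holds.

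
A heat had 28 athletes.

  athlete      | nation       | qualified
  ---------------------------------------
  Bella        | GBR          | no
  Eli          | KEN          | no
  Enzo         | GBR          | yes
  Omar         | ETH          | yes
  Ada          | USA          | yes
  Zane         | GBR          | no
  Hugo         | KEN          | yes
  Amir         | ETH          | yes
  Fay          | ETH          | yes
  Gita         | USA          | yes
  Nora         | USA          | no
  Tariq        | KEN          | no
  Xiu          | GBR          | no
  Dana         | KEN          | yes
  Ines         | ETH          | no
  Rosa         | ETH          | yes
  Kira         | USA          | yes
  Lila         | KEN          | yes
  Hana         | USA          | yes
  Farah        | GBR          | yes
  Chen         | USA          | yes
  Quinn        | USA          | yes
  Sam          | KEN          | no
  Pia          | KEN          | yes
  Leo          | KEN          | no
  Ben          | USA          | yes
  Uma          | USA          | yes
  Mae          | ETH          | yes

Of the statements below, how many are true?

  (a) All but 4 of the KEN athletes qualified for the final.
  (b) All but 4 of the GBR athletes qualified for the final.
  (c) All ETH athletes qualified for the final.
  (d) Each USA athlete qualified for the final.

(a) KEN: |A| = 8, |A ∩ B| = 4; needs |A ∖ B| = 4 — true.
(b) GBR: |A| = 5, |A ∩ B| = 2; needs |A ∖ B| = 4 — false.
(c) ETH: |A| = 6, |A ∩ B| = 5; needs A ⊆ B, i.e. every element of A is in B (|A ∖ B| = 0) — false.
(d) USA: |A| = 9, |A ∩ B| = 8; needs A ⊆ B, i.e. every element of A is in B (|A ∖ B| = 0) — false.

1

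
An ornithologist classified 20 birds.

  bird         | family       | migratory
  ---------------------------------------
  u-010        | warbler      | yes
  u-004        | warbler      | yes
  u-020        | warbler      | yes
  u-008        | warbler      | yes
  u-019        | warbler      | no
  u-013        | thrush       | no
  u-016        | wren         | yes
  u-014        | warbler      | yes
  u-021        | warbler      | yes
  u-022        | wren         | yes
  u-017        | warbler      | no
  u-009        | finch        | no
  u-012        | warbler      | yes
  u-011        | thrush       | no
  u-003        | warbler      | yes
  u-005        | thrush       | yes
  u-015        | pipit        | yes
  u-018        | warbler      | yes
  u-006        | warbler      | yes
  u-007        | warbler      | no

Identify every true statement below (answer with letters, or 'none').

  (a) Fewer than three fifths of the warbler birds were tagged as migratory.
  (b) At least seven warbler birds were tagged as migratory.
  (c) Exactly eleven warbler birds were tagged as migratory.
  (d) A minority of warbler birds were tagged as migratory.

|A| = 13, |A ∩ B| = 10, |A ∖ B| = 3.
(a) |A ∩ B| / |A| < 3/5: fails.
(b) |A ∩ B| ≥ 7: holds.
(c) |A ∩ B| = 11: fails.
(d) |A ∩ B| < |A ∖ B|: fails.

(b)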